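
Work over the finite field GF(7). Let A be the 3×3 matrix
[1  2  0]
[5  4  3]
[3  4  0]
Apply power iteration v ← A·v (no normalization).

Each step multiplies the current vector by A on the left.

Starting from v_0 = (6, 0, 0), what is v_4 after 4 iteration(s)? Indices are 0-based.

v_4 = (3, 4, 4)

v_0 = (6, 0, 0).
v_1 = A·v_0 = (6, 2, 4).
v_2 = A·v_1 = (3, 1, 5).
v_3 = A·v_2 = (5, 6, 6).
v_4 = A·v_3 = (3, 4, 4).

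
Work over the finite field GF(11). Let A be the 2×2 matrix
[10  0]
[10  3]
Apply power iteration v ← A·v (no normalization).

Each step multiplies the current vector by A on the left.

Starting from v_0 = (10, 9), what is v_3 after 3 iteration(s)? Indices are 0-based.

v_3 = (1, 8)

v_0 = (10, 9).
v_1 = A·v_0 = (1, 6).
v_2 = A·v_1 = (10, 6).
v_3 = A·v_2 = (1, 8).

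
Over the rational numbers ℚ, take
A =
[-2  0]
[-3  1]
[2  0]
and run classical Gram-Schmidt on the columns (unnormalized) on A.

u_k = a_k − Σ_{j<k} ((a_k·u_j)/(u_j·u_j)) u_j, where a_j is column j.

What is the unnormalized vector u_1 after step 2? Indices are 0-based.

Step 1: u_0 = a_0 = (-2, -3, 2).
Step 2: u_1 = a_1 − (-3/17)·u_0 = (-6/17, 8/17, 6/17).

u_1 = (-6/17, 8/17, 6/17)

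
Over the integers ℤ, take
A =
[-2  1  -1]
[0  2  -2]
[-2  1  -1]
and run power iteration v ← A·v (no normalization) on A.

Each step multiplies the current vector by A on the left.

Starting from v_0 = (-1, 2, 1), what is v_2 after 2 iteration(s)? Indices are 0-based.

v_2 = (-7, -2, -7)

v_0 = (-1, 2, 1).
v_1 = A·v_0 = (3, 2, 3).
v_2 = A·v_1 = (-7, -2, -7).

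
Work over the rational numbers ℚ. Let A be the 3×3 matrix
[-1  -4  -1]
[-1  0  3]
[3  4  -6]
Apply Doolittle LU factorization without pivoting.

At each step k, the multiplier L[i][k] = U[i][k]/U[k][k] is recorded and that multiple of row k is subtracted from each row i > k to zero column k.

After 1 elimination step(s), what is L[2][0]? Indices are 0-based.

k=0: U[0][0]=-1
  eliminate (1,0): mult=1, new row 1: (0, 4, 4); set L[1][0]=1
  eliminate (2,0): mult=-3, new row 2: (0, -8, -9); set L[2][0]=-3

L[2][0] = -3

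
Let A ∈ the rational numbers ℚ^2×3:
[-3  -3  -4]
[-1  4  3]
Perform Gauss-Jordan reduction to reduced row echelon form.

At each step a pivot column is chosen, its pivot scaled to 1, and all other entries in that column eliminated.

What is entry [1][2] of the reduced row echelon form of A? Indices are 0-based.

M[1][2] = 13/15

step 1: normalize row 0 (÷-3) = (1, 1, 4/3)
  row 1: subtract -1×row0 = (0, 5, 13/3)
step 2: normalize row 1 (÷5) = (0, 1, 13/15)
  row 0: subtract 1×row1 = (1, 0, 7/15)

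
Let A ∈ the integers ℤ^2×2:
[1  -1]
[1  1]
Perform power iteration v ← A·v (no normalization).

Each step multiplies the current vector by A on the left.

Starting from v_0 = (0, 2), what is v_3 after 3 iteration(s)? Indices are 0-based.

v_0 = (0, 2).
v_1 = A·v_0 = (-2, 2).
v_2 = A·v_1 = (-4, 0).
v_3 = A·v_2 = (-4, -4).

v_3 = (-4, -4)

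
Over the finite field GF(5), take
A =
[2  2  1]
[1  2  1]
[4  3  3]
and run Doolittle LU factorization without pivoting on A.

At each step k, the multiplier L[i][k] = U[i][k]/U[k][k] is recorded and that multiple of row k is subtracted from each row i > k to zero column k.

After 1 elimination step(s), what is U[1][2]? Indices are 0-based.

U[1][2] = 3

Step 1: pivot at (0,0) is 2.
  row1 ← row1 − (3)·row0  ⇒  L[1][0]=3, U row1=(0, 1, 3)
  row2 ← row2 − (2)·row0  ⇒  L[2][0]=2, U row2=(0, 4, 1)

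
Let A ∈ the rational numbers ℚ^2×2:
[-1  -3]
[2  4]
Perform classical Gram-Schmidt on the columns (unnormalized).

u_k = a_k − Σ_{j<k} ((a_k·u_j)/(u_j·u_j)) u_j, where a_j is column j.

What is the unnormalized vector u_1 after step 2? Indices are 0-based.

u_1 = (-4/5, -2/5)

Step 1: u_0 = a_0 = (-1, 2).
Step 2: u_1 = a_1 − (11/5)·u_0 = (-4/5, -2/5).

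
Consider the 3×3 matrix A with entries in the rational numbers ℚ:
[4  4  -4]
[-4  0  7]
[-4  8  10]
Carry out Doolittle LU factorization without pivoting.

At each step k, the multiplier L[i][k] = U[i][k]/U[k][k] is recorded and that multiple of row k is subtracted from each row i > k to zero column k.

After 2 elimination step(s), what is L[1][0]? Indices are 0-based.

[col 0] pivot 4
  R1 -= -1*R0 → (0, 4, 3)  (L[1][0] := -1)
  R2 -= -1*R0 → (0, 12, 6)  (L[2][0] := -1)
[col 1] pivot 4
  R2 -= 3*R1 → (0, 0, -3)  (L[2][1] := 3)

L[1][0] = -1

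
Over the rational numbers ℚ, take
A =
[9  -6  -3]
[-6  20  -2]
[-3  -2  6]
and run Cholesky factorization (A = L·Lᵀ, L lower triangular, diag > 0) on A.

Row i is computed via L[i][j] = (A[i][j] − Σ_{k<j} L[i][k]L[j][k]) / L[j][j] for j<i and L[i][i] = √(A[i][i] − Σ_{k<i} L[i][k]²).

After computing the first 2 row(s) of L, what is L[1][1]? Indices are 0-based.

L[1][1] = 4

Step 1: L[0][0] = √(9) = 3.
  L[1][0] = (-6) / L[0][0] = -2.
Step 2: L[1][1] = √(16) = 4.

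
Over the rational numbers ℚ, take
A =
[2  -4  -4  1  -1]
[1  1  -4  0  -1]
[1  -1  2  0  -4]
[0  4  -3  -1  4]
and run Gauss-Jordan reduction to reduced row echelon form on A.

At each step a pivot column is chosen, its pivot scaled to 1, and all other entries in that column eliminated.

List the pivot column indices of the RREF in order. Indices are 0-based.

pivot(0,0)=2: scale R0 → (1, -2, -2, 1/2, -1/2)
  clear (1,0): R1 −= (1)R0 → (0, 3, -2, -1/2, -1/2)
  clear (2,0): R2 −= (1)R0 → (0, 1, 4, -1/2, -7/2)
pivot(1,1)=3: scale R1 → (0, 1, -2/3, -1/6, -1/6)
  clear (0,1): R0 −= (-2)R1 → (1, 0, -10/3, 1/6, -5/6)
  clear (2,1): R2 −= (1)R1 → (0, 0, 14/3, -1/3, -10/3)
  clear (3,1): R3 −= (4)R1 → (0, 0, -1/3, -1/3, 14/3)
pivot(2,2)=14/3: scale R2 → (0, 0, 1, -1/14, -5/7)
  clear (0,2): R0 −= (-10/3)R2 → (1, 0, 0, -1/14, -45/14)
  clear (1,2): R1 −= (-2/3)R2 → (0, 1, 0, -3/14, -9/14)
  clear (3,2): R3 −= (-1/3)R2 → (0, 0, 0, -5/14, 31/7)
pivot(3,3)=-5/14: scale R3 → (0, 0, 0, 1, -62/5)
  clear (0,3): R0 −= (-1/14)R3 → (1, 0, 0, 0, -41/10)
  clear (1,3): R1 −= (-3/14)R3 → (0, 1, 0, 0, -33/10)
  clear (2,3): R2 −= (-1/14)R3 → (0, 0, 1, 0, -8/5)

pivot columns: 0, 1, 2, 3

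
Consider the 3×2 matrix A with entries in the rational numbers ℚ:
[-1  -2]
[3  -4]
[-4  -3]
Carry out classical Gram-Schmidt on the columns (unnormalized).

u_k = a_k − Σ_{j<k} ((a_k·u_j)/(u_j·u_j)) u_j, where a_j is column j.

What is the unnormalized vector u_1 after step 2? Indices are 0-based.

u_1 = (-25/13, -55/13, -35/13)

Step 1: u_0 = a_0 = (-1, 3, -4).
Step 2: u_1 = a_1 − (1/13)·u_0 = (-25/13, -55/13, -35/13).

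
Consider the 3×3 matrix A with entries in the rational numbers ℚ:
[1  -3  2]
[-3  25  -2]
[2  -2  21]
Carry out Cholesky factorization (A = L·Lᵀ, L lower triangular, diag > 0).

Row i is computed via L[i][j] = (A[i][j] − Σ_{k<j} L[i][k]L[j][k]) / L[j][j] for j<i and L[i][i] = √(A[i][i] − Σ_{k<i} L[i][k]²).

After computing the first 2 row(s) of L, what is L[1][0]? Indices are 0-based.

L[1][0] = -3

Step 1: L[0][0] = √(1) = 1.
  L[1][0] = (-3) / L[0][0] = -3.
Step 2: L[1][1] = √(16) = 4.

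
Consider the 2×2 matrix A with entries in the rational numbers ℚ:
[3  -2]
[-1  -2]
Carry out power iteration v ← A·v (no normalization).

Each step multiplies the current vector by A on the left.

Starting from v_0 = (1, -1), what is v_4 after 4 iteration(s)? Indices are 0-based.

v_4 = (157, -55)

v_0 = (1, -1).
v_1 = A·v_0 = (5, 1).
v_2 = A·v_1 = (13, -7).
v_3 = A·v_2 = (53, 1).
v_4 = A·v_3 = (157, -55).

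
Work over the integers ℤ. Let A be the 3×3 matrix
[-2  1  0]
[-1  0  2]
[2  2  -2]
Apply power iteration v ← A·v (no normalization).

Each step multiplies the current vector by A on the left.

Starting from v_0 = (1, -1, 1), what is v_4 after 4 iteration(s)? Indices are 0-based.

v_0 = (1, -1, 1).
v_1 = A·v_0 = (-3, 1, -2).
v_2 = A·v_1 = (7, -1, 0).
v_3 = A·v_2 = (-15, -7, 12).
v_4 = A·v_3 = (23, 39, -68).

v_4 = (23, 39, -68)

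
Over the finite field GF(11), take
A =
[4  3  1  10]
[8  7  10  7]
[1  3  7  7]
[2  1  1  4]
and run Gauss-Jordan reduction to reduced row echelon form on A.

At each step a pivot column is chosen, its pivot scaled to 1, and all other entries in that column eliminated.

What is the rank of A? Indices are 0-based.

rank = 4

pivot(0,0)=4: scale R0 → (1, 9, 3, 8)
  clear (1,0): R1 −= (8)R0 → (0, 1, 8, 9)
  clear (2,0): R2 −= (1)R0 → (0, 5, 4, 10)
  clear (3,0): R3 −= (2)R0 → (0, 5, 6, 10)
pivot(1,1)=1: scale R1 → (0, 1, 8, 9)
  clear (0,1): R0 −= (9)R1 → (1, 0, 8, 4)
  clear (2,1): R2 −= (5)R1 → (0, 0, 8, 9)
  clear (3,1): R3 −= (5)R1 → (0, 0, 10, 9)
pivot(2,2)=8: scale R2 → (0, 0, 1, 8)
  clear (0,2): R0 −= (8)R2 → (1, 0, 0, 6)
  clear (1,2): R1 −= (8)R2 → (0, 1, 0, 0)
  clear (3,2): R3 −= (10)R2 → (0, 0, 0, 6)
pivot(3,3)=6: scale R3 → (0, 0, 0, 1)
  clear (0,3): R0 −= (6)R3 → (1, 0, 0, 0)
  clear (2,3): R2 −= (8)R3 → (0, 0, 1, 0)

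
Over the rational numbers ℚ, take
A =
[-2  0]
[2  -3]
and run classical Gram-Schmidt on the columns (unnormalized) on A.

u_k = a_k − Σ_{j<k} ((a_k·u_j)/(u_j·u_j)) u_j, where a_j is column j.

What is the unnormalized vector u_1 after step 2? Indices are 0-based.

u_1 = (-3/2, -3/2)

Step 1: u_0 = a_0 = (-2, 2).
Step 2: u_1 = a_1 − (-3/4)·u_0 = (-3/2, -3/2).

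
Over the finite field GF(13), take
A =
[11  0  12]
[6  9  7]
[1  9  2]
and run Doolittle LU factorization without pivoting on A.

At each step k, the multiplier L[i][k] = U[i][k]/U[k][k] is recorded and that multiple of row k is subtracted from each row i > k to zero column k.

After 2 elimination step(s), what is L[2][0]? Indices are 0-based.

[col 0] pivot 11
  R1 -= 10*R0 → (0, 9, 4)  (L[1][0] := 10)
  R2 -= 6*R0 → (0, 9, 8)  (L[2][0] := 6)
[col 1] pivot 9
  R2 -= 1*R1 → (0, 0, 4)  (L[2][1] := 1)

L[2][0] = 6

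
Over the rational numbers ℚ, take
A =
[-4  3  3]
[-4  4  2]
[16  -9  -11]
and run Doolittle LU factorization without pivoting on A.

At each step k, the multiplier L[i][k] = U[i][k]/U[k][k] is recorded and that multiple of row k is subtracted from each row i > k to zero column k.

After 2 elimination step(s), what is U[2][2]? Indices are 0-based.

Step 1: pivot at (0,0) is -4.
  row1 ← row1 − (1)·row0  ⇒  L[1][0]=1, U row1=(0, 1, -1)
  row2 ← row2 − (-4)·row0  ⇒  L[2][0]=-4, U row2=(0, 3, 1)
Step 2: pivot at (1,1) is 1.
  row2 ← row2 − (3)·row1  ⇒  L[2][1]=3, U row2=(0, 0, 4)

U[2][2] = 4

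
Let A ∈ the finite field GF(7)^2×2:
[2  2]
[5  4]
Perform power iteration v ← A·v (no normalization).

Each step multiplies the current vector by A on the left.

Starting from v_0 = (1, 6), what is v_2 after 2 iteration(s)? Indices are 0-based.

v_0 = (1, 6).
v_1 = A·v_0 = (0, 1).
v_2 = A·v_1 = (2, 4).

v_2 = (2, 4)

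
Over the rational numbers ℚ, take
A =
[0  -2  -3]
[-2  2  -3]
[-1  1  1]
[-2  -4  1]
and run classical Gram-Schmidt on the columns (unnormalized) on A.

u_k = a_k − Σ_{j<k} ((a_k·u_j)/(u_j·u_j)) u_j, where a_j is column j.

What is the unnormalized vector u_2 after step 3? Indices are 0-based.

u_2 = (-10/3, -17/9, 14/9, 10/9)

Step 1: u_0 = a_0 = (0, -2, -1, -2).
Step 2: u_1 = a_1 − (1/3)·u_0 = (-2, 8/3, 4/3, -10/3).
Step 3: u_2 = a_2 − (1/3)·u_0 − (-1/6)·u_1 = (-10/3, -17/9, 14/9, 10/9).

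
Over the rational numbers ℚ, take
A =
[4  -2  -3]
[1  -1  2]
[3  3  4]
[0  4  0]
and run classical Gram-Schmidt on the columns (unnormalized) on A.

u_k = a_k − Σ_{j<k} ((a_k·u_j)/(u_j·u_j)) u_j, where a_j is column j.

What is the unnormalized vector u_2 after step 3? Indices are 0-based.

u_2 = (-437/195, 479/195, 141/65, -32/15)

Step 1: u_0 = a_0 = (4, 1, 3, 0).
Step 2: u_1 = a_1 − (0)·u_0 = (-2, -1, 3, 4).
Step 3: u_2 = a_2 − (1/13)·u_0 − (8/15)·u_1 = (-437/195, 479/195, 141/65, -32/15).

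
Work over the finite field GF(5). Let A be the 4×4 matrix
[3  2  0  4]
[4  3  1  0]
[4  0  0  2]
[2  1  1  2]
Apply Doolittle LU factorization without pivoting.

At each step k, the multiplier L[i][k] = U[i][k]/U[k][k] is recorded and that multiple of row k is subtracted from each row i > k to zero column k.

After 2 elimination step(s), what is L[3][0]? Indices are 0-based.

Step 1: pivot at (0,0) is 3.
  row1 ← row1 − (3)·row0  ⇒  L[1][0]=3, U row1=(0, 2, 1, 3)
  row2 ← row2 − (3)·row0  ⇒  L[2][0]=3, U row2=(0, 4, 0, 0)
  row3 ← row3 − (4)·row0  ⇒  L[3][0]=4, U row3=(0, 3, 1, 1)
Step 2: pivot at (1,1) is 2.
  row2 ← row2 − (2)·row1  ⇒  L[2][1]=2, U row2=(0, 0, 3, 4)
  row3 ← row3 − (4)·row1  ⇒  L[3][1]=4, U row3=(0, 0, 2, 4)

L[3][0] = 4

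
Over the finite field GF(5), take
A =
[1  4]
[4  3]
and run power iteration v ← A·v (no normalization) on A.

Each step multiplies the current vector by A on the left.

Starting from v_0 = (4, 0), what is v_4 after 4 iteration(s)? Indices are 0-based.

v_0 = (4, 0).
v_1 = A·v_0 = (4, 1).
v_2 = A·v_1 = (3, 4).
v_3 = A·v_2 = (4, 4).
v_4 = A·v_3 = (0, 3).

v_4 = (0, 3)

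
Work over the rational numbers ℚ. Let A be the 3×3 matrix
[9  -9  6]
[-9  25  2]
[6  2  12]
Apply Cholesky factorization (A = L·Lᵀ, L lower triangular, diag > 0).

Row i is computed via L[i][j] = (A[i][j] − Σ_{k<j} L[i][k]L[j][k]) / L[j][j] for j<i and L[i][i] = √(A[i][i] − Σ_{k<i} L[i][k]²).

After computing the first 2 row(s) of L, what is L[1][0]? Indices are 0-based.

L[1][0] = -3

Step 1: L[0][0] = √(9) = 3.
  L[1][0] = (-9) / L[0][0] = -3.
Step 2: L[1][1] = √(16) = 4.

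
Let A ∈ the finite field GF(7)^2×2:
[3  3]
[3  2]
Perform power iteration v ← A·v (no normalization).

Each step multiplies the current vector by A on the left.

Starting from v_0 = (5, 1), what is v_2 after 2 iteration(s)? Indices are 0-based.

v_0 = (5, 1).
v_1 = A·v_0 = (4, 3).
v_2 = A·v_1 = (0, 4).

v_2 = (0, 4)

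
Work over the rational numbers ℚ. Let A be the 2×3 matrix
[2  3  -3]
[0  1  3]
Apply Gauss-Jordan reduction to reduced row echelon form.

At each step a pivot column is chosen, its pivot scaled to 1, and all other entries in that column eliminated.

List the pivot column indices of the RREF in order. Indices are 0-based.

pivot columns: 0, 1

step 1: normalize row 0 (÷2) = (1, 3/2, -3/2)
step 2: normalize row 1 (÷1) = (0, 1, 3)
  row 0: subtract 3/2×row1 = (1, 0, -6)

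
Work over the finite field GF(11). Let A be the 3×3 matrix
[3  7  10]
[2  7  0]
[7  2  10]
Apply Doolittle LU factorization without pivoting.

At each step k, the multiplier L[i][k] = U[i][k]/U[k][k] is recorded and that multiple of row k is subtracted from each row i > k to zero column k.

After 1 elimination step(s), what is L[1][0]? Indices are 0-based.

L[1][0] = 8

[col 0] pivot 3
  R1 -= 8*R0 → (0, 6, 8)  (L[1][0] := 8)
  R2 -= 6*R0 → (0, 4, 5)  (L[2][0] := 6)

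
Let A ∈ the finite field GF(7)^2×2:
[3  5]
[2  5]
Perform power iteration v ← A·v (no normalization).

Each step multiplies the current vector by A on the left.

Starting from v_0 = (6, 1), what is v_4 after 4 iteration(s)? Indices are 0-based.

v_4 = (4, 0)

v_0 = (6, 1).
v_1 = A·v_0 = (2, 3).
v_2 = A·v_1 = (0, 5).
v_3 = A·v_2 = (4, 4).
v_4 = A·v_3 = (4, 0).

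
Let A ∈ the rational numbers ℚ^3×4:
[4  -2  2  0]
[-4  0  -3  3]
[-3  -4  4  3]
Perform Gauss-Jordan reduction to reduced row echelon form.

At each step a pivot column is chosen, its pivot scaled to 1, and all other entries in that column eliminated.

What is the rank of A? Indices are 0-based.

rank = 3

pivot(0,0)=4: scale R0 → (1, -1/2, 1/2, 0)
  clear (1,0): R1 −= (-4)R0 → (0, -2, -1, 3)
  clear (2,0): R2 −= (-3)R0 → (0, -11/2, 11/2, 3)
pivot(1,1)=-2: scale R1 → (0, 1, 1/2, -3/2)
  clear (0,1): R0 −= (-1/2)R1 → (1, 0, 3/4, -3/4)
  clear (2,1): R2 −= (-11/2)R1 → (0, 0, 33/4, -21/4)
pivot(2,2)=33/4: scale R2 → (0, 0, 1, -7/11)
  clear (0,2): R0 −= (3/4)R2 → (1, 0, 0, -3/11)
  clear (1,2): R1 −= (1/2)R2 → (0, 1, 0, -13/11)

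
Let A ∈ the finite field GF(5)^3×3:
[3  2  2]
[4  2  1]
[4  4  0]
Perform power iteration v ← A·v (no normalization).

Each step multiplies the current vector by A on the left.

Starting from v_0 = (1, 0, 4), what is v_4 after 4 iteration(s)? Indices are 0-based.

v_4 = (0, 2, 2)

v_0 = (1, 0, 4).
v_1 = A·v_0 = (1, 3, 4).
v_2 = A·v_1 = (2, 4, 1).
v_3 = A·v_2 = (1, 2, 4).
v_4 = A·v_3 = (0, 2, 2).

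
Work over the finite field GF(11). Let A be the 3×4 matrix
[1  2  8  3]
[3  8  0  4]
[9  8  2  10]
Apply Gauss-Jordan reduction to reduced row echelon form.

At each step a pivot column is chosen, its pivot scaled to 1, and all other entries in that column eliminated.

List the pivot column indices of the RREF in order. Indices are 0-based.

pivot columns: 0, 1, 2

[1] R0 /= 1  ⇒  (1, 2, 8, 3)
     R1 -= 3·R0  ⇒  (0, 2, 9, 6)
     R2 -= 9·R0  ⇒  (0, 1, 7, 5)
[2] R1 /= 2  ⇒  (0, 1, 10, 3)
     R0 -= 2·R1  ⇒  (1, 0, 10, 8)
     R2 -= 1·R1  ⇒  (0, 0, 8, 2)
[3] R2 /= 8  ⇒  (0, 0, 1, 3)
     R0 -= 10·R2  ⇒  (1, 0, 0, 0)
     R1 -= 10·R2  ⇒  (0, 1, 0, 6)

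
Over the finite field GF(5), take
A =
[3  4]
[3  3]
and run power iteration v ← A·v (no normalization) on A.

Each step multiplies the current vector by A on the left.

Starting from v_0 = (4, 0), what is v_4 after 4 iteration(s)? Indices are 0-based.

v_4 = (2, 4)

v_0 = (4, 0).
v_1 = A·v_0 = (2, 2).
v_2 = A·v_1 = (4, 2).
v_3 = A·v_2 = (0, 3).
v_4 = A·v_3 = (2, 4).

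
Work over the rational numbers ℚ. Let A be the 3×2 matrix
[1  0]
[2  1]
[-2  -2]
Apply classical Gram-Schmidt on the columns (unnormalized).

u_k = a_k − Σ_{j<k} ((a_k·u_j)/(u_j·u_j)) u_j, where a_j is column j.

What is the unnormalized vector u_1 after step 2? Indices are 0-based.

u_1 = (-2/3, -1/3, -2/3)

Step 1: u_0 = a_0 = (1, 2, -2).
Step 2: u_1 = a_1 − (2/3)·u_0 = (-2/3, -1/3, -2/3).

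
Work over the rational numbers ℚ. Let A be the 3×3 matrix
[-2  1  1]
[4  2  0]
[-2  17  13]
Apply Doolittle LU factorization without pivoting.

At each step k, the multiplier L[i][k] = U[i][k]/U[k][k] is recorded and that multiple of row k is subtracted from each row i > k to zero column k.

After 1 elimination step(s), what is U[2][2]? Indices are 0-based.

[col 0] pivot -2
  R1 -= -2*R0 → (0, 4, 2)  (L[1][0] := -2)
  R2 -= 1*R0 → (0, 16, 12)  (L[2][0] := 1)

U[2][2] = 12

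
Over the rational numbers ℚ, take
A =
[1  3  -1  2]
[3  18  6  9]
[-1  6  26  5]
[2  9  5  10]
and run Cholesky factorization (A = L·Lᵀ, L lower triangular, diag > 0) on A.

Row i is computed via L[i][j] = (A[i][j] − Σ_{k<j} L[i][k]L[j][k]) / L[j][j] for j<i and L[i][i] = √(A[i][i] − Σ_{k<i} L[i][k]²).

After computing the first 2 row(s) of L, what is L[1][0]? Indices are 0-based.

Step 1: L[0][0] = √(1) = 1.
  L[1][0] = (3) / L[0][0] = 3.
Step 2: L[1][1] = √(9) = 3.

L[1][0] = 3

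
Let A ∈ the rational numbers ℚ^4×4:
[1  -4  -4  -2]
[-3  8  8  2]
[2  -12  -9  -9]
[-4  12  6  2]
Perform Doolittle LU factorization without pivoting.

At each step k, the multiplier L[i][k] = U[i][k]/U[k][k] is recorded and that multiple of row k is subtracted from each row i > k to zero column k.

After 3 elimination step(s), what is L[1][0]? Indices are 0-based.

k=0: U[0][0]=1
  eliminate (1,0): mult=-3, new row 1: (0, -4, -4, -4); set L[1][0]=-3
  eliminate (2,0): mult=2, new row 2: (0, -4, -1, -5); set L[2][0]=2
  eliminate (3,0): mult=-4, new row 3: (0, -4, -10, -6); set L[3][0]=-4
k=1: U[1][1]=-4
  eliminate (2,1): mult=1, new row 2: (0, 0, 3, -1); set L[2][1]=1
  eliminate (3,1): mult=1, new row 3: (0, 0, -6, -2); set L[3][1]=1
k=2: U[2][2]=3
  eliminate (3,2): mult=-2, new row 3: (0, 0, 0, -4); set L[3][2]=-2

L[1][0] = -3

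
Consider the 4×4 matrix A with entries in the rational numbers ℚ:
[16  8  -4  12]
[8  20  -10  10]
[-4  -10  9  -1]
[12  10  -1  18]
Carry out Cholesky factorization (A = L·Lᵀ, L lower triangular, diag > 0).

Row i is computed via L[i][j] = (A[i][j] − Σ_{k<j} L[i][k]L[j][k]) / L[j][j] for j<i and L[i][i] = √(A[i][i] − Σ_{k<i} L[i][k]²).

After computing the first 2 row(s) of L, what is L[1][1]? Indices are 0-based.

Step 1: L[0][0] = √(16) = 4.
  L[1][0] = (8) / L[0][0] = 2.
Step 2: L[1][1] = √(16) = 4.

L[1][1] = 4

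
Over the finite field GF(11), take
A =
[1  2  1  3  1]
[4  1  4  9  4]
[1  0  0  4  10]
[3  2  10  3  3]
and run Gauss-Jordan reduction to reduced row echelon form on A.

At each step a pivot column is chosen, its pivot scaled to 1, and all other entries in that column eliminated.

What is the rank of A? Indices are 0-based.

pivot(0,0)=1: scale R0 → (1, 2, 1, 3, 1)
  clear (1,0): R1 −= (4)R0 → (0, 4, 0, 8, 0)
  clear (2,0): R2 −= (1)R0 → (0, 9, 10, 1, 9)
  clear (3,0): R3 −= (3)R0 → (0, 7, 7, 5, 0)
pivot(1,1)=4: scale R1 → (0, 1, 0, 2, 0)
  clear (0,1): R0 −= (2)R1 → (1, 0, 1, 10, 1)
  clear (2,1): R2 −= (9)R1 → (0, 0, 10, 5, 9)
  clear (3,1): R3 −= (7)R1 → (0, 0, 7, 2, 0)
pivot(2,2)=10: scale R2 → (0, 0, 1, 6, 2)
  clear (0,2): R0 −= (1)R2 → (1, 0, 0, 4, 10)
  clear (3,2): R3 −= (7)R2 → (0, 0, 0, 4, 8)
pivot(3,3)=4: scale R3 → (0, 0, 0, 1, 2)
  clear (0,3): R0 −= (4)R3 → (1, 0, 0, 0, 2)
  clear (1,3): R1 −= (2)R3 → (0, 1, 0, 0, 7)
  clear (2,3): R2 −= (6)R3 → (0, 0, 1, 0, 1)

rank = 4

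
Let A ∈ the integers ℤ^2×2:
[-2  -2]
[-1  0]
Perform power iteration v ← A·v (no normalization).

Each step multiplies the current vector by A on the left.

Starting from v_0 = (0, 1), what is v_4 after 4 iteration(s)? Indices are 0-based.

v_4 = (32, 12)

v_0 = (0, 1).
v_1 = A·v_0 = (-2, 0).
v_2 = A·v_1 = (4, 2).
v_3 = A·v_2 = (-12, -4).
v_4 = A·v_3 = (32, 12).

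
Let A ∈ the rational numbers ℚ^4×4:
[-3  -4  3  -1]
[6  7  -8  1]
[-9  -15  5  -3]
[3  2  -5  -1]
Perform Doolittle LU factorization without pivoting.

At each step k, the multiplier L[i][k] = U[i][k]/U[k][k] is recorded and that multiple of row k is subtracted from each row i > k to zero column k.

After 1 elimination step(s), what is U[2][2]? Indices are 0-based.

U[2][2] = -4

k=0: U[0][0]=-3
  eliminate (1,0): mult=-2, new row 1: (0, -1, -2, -1); set L[1][0]=-2
  eliminate (2,0): mult=3, new row 2: (0, -3, -4, 0); set L[2][0]=3
  eliminate (3,0): mult=-1, new row 3: (0, -2, -2, -2); set L[3][0]=-1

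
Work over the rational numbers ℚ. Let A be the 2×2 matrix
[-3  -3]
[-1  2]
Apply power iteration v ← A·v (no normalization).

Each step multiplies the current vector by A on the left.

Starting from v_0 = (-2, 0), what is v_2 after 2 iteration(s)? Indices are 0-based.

v_2 = (-24, -2)

v_0 = (-2, 0).
v_1 = A·v_0 = (6, 2).
v_2 = A·v_1 = (-24, -2).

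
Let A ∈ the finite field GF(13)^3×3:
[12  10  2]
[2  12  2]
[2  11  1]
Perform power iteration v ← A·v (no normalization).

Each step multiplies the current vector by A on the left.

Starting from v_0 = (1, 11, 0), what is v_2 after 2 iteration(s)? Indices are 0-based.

v_2 = (8, 5, 8)

v_0 = (1, 11, 0).
v_1 = A·v_0 = (5, 4, 6).
v_2 = A·v_1 = (8, 5, 8).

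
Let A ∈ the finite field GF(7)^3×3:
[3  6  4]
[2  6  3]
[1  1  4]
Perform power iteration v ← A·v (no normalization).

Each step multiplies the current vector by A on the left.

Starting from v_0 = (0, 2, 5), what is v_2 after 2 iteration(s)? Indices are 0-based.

v_2 = (3, 5, 0)

v_0 = (0, 2, 5).
v_1 = A·v_0 = (4, 6, 1).
v_2 = A·v_1 = (3, 5, 0).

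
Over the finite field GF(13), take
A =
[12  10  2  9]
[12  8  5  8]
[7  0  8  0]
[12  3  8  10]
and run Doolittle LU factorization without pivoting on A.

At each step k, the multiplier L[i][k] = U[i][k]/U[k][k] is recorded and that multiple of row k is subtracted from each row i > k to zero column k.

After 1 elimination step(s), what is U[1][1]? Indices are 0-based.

U[1][1] = 11

k=0: U[0][0]=12
  eliminate (1,0): mult=1, new row 1: (0, 11, 3, 12); set L[1][0]=1
  eliminate (2,0): mult=6, new row 2: (0, 5, 9, 11); set L[2][0]=6
  eliminate (3,0): mult=1, new row 3: (0, 6, 6, 1); set L[3][0]=1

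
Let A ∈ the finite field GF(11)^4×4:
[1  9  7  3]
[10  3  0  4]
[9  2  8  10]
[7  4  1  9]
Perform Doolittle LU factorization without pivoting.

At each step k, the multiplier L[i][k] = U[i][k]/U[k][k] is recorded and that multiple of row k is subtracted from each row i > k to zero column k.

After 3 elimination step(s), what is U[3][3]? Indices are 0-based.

U[3][3] = 7

Step 1: pivot at (0,0) is 1.
  row1 ← row1 − (10)·row0  ⇒  L[1][0]=10, U row1=(0, 1, 7, 7)
  row2 ← row2 − (9)·row0  ⇒  L[2][0]=9, U row2=(0, 9, 0, 5)
  row3 ← row3 − (7)·row0  ⇒  L[3][0]=7, U row3=(0, 7, 7, 10)
Step 2: pivot at (1,1) is 1.
  row2 ← row2 − (9)·row1  ⇒  L[2][1]=9, U row2=(0, 0, 3, 8)
  row3 ← row3 − (7)·row1  ⇒  L[3][1]=7, U row3=(0, 0, 2, 5)
Step 3: pivot at (2,2) is 3.
  row3 ← row3 − (8)·row2  ⇒  L[3][2]=8, U row3=(0, 0, 0, 7)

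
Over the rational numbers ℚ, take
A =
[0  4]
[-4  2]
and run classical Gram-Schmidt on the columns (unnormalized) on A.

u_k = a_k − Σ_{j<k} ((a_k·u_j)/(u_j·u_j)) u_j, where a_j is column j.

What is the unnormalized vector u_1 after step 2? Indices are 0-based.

Step 1: u_0 = a_0 = (0, -4).
Step 2: u_1 = a_1 − (-1/2)·u_0 = (4, 0).

u_1 = (4, 0)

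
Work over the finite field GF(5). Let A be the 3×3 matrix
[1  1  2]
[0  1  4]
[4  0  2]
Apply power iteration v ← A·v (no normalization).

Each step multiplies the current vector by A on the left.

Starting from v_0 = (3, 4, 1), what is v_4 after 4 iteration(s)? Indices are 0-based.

v_0 = (3, 4, 1).
v_1 = A·v_0 = (4, 3, 4).
v_2 = A·v_1 = (0, 4, 4).
v_3 = A·v_2 = (2, 0, 3).
v_4 = A·v_3 = (3, 2, 4).

v_4 = (3, 2, 4)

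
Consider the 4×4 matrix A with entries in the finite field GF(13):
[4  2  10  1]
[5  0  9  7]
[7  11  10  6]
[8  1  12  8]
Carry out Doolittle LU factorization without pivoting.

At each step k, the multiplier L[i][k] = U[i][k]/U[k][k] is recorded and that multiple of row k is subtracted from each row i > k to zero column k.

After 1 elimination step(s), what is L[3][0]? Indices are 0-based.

k=0: U[0][0]=4
  eliminate (1,0): mult=11, new row 1: (0, 4, 3, 9); set L[1][0]=11
  eliminate (2,0): mult=5, new row 2: (0, 1, 12, 1); set L[2][0]=5
  eliminate (3,0): mult=2, new row 3: (0, 10, 5, 6); set L[3][0]=2

L[3][0] = 2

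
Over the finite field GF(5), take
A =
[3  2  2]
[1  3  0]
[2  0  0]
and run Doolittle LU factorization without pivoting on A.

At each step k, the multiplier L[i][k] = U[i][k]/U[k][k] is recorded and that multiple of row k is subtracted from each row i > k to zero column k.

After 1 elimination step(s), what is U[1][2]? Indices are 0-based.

[col 0] pivot 3
  R1 -= 2*R0 → (0, 4, 1)  (L[1][0] := 2)
  R2 -= 4*R0 → (0, 2, 2)  (L[2][0] := 4)

U[1][2] = 1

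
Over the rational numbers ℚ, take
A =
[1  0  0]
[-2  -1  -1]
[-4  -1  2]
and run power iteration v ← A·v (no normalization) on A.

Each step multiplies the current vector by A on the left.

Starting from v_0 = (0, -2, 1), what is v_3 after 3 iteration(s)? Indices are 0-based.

v_3 = (0, -2, 19)

v_0 = (0, -2, 1).
v_1 = A·v_0 = (0, 1, 4).
v_2 = A·v_1 = (0, -5, 7).
v_3 = A·v_2 = (0, -2, 19).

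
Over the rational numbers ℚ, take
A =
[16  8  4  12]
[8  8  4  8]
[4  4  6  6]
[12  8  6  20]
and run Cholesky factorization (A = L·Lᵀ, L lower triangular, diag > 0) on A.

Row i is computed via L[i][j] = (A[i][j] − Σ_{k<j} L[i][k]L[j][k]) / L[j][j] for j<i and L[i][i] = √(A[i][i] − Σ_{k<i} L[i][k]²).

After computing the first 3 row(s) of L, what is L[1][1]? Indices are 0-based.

Step 1: L[0][0] = √(16) = 4.
  L[1][0] = (8) / L[0][0] = 2.
Step 2: L[1][1] = √(4) = 2.
  L[2][0] = (4) / L[0][0] = 1.
  L[2][1] = (2) / L[1][1] = 1.
Step 3: L[2][2] = √(4) = 2.

L[1][1] = 2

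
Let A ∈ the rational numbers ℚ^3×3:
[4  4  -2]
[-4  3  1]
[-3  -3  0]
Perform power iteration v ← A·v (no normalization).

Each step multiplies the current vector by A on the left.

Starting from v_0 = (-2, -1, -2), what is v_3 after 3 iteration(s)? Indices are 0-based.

v_3 = (18, 317, -36)

v_0 = (-2, -1, -2).
v_1 = A·v_0 = (-8, 3, 9).
v_2 = A·v_1 = (-38, 50, 15).
v_3 = A·v_2 = (18, 317, -36).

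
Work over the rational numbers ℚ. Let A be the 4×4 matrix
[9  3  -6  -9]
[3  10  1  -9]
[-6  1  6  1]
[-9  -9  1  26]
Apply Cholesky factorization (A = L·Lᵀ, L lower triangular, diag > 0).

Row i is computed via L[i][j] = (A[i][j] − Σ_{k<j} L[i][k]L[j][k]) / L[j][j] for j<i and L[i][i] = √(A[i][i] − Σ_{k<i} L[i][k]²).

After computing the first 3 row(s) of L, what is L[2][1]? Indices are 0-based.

Step 1: L[0][0] = √(9) = 3.
  L[1][0] = (3) / L[0][0] = 1.
Step 2: L[1][1] = √(9) = 3.
  L[2][0] = (-6) / L[0][0] = -2.
  L[2][1] = (3) / L[1][1] = 1.
Step 3: L[2][2] = √(1) = 1.

L[2][1] = 1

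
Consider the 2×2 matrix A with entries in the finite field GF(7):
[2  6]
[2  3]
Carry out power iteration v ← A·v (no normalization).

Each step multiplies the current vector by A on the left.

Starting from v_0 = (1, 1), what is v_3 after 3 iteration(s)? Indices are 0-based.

v_3 = (5, 3)

v_0 = (1, 1).
v_1 = A·v_0 = (1, 5).
v_2 = A·v_1 = (4, 3).
v_3 = A·v_2 = (5, 3).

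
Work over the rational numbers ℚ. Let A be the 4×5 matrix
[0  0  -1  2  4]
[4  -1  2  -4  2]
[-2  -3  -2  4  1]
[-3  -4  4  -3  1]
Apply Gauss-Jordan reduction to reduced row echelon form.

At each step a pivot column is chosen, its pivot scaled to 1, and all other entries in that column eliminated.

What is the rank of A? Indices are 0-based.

rank = 4

[1] R0 <-> R1
[1] R0 /= 4  ⇒  (1, -1/4, 1/2, -1, 1/2)
     R2 -= -2·R0  ⇒  (0, -7/2, -1, 2, 2)
     R3 -= -3·R0  ⇒  (0, -19/4, 11/2, -6, 5/2)
[2] R1 <-> R2
[2] R1 /= -7/2  ⇒  (0, 1, 2/7, -4/7, -4/7)
     R0 -= -1/4·R1  ⇒  (1, 0, 4/7, -8/7, 5/14)
     R3 -= -19/4·R1  ⇒  (0, 0, 48/7, -61/7, -3/14)
[3] R2 /= -1  ⇒  (0, 0, 1, -2, -4)
     R0 -= 4/7·R2  ⇒  (1, 0, 0, 0, 37/14)
     R1 -= 2/7·R2  ⇒  (0, 1, 0, 0, 4/7)
     R3 -= 48/7·R2  ⇒  (0, 0, 0, 5, 381/14)
[4] R3 /= 5  ⇒  (0, 0, 0, 1, 381/70)
     R2 -= -2·R3  ⇒  (0, 0, 1, 0, 241/35)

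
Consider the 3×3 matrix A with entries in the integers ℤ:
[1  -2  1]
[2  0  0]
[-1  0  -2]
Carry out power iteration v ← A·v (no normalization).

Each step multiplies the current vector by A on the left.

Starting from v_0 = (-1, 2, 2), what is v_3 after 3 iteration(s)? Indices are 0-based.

v_0 = (-1, 2, 2).
v_1 = A·v_0 = (-3, -2, -3).
v_2 = A·v_1 = (-2, -6, 9).
v_3 = A·v_2 = (19, -4, -16).

v_3 = (19, -4, -16)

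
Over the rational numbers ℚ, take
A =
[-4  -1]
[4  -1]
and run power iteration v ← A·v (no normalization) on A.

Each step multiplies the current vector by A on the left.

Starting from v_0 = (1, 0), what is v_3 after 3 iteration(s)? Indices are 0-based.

v_3 = (-28, 68)

v_0 = (1, 0).
v_1 = A·v_0 = (-4, 4).
v_2 = A·v_1 = (12, -20).
v_3 = A·v_2 = (-28, 68).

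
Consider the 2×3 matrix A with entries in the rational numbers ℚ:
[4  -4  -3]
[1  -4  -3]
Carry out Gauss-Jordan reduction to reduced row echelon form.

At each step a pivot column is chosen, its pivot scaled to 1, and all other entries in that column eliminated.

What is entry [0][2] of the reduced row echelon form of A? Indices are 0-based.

step 1: normalize row 0 (÷4) = (1, -1, -3/4)
  row 1: subtract 1×row0 = (0, -3, -9/4)
step 2: normalize row 1 (÷-3) = (0, 1, 3/4)
  row 0: subtract -1×row1 = (1, 0, 0)

M[0][2] = 0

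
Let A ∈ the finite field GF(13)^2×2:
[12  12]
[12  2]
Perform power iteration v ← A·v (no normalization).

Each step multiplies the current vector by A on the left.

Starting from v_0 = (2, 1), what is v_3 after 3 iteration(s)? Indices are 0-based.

v_3 = (7, 3)

v_0 = (2, 1).
v_1 = A·v_0 = (10, 0).
v_2 = A·v_1 = (3, 3).
v_3 = A·v_2 = (7, 3).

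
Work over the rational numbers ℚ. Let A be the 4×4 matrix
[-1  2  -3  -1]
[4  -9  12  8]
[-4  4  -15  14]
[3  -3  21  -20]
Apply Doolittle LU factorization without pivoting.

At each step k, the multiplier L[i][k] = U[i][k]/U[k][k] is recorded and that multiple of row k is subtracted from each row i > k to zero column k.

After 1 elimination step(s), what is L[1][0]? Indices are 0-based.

L[1][0] = -4

Step 1: pivot at (0,0) is -1.
  row1 ← row1 − (-4)·row0  ⇒  L[1][0]=-4, U row1=(0, -1, 0, 4)
  row2 ← row2 − (4)·row0  ⇒  L[2][0]=4, U row2=(0, -4, -3, 18)
  row3 ← row3 − (-3)·row0  ⇒  L[3][0]=-3, U row3=(0, 3, 12, -23)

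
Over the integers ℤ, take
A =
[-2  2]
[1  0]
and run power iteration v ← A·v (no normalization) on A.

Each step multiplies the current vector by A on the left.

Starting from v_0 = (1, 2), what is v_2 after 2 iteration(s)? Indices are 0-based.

v_2 = (-2, 2)

v_0 = (1, 2).
v_1 = A·v_0 = (2, 1).
v_2 = A·v_1 = (-2, 2).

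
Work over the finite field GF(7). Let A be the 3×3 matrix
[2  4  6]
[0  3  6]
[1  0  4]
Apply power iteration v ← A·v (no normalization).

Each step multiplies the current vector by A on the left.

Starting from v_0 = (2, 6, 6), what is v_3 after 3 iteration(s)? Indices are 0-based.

v_3 = (4, 2, 3)

v_0 = (2, 6, 6).
v_1 = A·v_0 = (1, 5, 5).
v_2 = A·v_1 = (3, 3, 0).
v_3 = A·v_2 = (4, 2, 3).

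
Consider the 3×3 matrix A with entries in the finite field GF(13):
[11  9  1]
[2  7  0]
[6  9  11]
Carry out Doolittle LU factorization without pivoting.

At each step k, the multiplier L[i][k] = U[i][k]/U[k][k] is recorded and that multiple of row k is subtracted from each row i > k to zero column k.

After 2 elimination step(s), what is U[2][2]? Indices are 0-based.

Step 1: pivot at (0,0) is 11.
  row1 ← row1 − (12)·row0  ⇒  L[1][0]=12, U row1=(0, 3, 1)
  row2 ← row2 − (10)·row0  ⇒  L[2][0]=10, U row2=(0, 10, 1)
Step 2: pivot at (1,1) is 3.
  row2 ← row2 − (12)·row1  ⇒  L[2][1]=12, U row2=(0, 0, 2)

U[2][2] = 2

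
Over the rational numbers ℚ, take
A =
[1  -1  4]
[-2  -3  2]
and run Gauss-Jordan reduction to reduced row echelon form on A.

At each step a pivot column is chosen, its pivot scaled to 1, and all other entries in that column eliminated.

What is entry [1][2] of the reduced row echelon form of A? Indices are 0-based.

M[1][2] = -2

pivot(0,0)=1: scale R0 → (1, -1, 4)
  clear (1,0): R1 −= (-2)R0 → (0, -5, 10)
pivot(1,1)=-5: scale R1 → (0, 1, -2)
  clear (0,1): R0 −= (-1)R1 → (1, 0, 2)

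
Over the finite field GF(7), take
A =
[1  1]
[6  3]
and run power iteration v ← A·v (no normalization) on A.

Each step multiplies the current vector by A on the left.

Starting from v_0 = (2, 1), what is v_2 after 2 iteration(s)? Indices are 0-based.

v_2 = (4, 0)

v_0 = (2, 1).
v_1 = A·v_0 = (3, 1).
v_2 = A·v_1 = (4, 0).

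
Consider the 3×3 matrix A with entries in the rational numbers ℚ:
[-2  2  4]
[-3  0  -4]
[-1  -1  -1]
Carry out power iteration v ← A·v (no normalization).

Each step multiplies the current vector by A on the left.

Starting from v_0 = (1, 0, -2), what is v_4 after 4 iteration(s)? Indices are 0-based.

v_0 = (1, 0, -2).
v_1 = A·v_0 = (-10, 5, 1).
v_2 = A·v_1 = (34, 26, 4).
v_3 = A·v_2 = (0, -118, -64).
v_4 = A·v_3 = (-492, 256, 182).

v_4 = (-492, 256, 182)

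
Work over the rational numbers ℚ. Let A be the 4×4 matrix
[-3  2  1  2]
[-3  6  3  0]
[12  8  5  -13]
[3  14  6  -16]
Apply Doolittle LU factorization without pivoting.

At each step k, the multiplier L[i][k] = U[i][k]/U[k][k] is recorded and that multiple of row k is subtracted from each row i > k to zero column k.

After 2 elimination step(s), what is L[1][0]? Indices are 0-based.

k=0: U[0][0]=-3
  eliminate (1,0): mult=1, new row 1: (0, 4, 2, -2); set L[1][0]=1
  eliminate (2,0): mult=-4, new row 2: (0, 16, 9, -5); set L[2][0]=-4
  eliminate (3,0): mult=-1, new row 3: (0, 16, 7, -14); set L[3][0]=-1
k=1: U[1][1]=4
  eliminate (2,1): mult=4, new row 2: (0, 0, 1, 3); set L[2][1]=4
  eliminate (3,1): mult=4, new row 3: (0, 0, -1, -6); set L[3][1]=4

L[1][0] = 1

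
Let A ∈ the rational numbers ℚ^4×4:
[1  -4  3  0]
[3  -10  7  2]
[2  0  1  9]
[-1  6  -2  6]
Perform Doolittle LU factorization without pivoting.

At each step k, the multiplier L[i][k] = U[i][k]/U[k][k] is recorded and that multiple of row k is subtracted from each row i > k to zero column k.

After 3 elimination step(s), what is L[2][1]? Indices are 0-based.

L[2][1] = 4

k=0: U[0][0]=1
  eliminate (1,0): mult=3, new row 1: (0, 2, -2, 2); set L[1][0]=3
  eliminate (2,0): mult=2, new row 2: (0, 8, -5, 9); set L[2][0]=2
  eliminate (3,0): mult=-1, new row 3: (0, 2, 1, 6); set L[3][0]=-1
k=1: U[1][1]=2
  eliminate (2,1): mult=4, new row 2: (0, 0, 3, 1); set L[2][1]=4
  eliminate (3,1): mult=1, new row 3: (0, 0, 3, 4); set L[3][1]=1
k=2: U[2][2]=3
  eliminate (3,2): mult=1, new row 3: (0, 0, 0, 3); set L[3][2]=1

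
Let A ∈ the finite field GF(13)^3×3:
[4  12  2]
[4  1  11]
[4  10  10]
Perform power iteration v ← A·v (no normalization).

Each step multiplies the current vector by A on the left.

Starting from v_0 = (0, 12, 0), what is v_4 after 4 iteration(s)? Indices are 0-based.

v_0 = (0, 12, 0).
v_1 = A·v_0 = (1, 12, 3).
v_2 = A·v_1 = (11, 10, 11).
v_3 = A·v_2 = (4, 6, 7).
v_4 = A·v_3 = (11, 8, 3).

v_4 = (11, 8, 3)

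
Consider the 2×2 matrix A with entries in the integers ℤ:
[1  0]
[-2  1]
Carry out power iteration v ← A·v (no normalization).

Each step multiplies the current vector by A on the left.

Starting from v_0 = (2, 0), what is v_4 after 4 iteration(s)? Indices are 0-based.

v_0 = (2, 0).
v_1 = A·v_0 = (2, -4).
v_2 = A·v_1 = (2, -8).
v_3 = A·v_2 = (2, -12).
v_4 = A·v_3 = (2, -16).

v_4 = (2, -16)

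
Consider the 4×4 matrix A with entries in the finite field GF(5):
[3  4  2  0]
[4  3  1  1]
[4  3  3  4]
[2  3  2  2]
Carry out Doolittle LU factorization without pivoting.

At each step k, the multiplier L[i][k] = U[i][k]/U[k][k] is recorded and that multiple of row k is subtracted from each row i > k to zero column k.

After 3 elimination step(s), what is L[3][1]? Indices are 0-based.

L[3][1] = 2

Step 1: pivot at (0,0) is 3.
  row1 ← row1 − (3)·row0  ⇒  L[1][0]=3, U row1=(0, 1, 0, 1)
  row2 ← row2 − (3)·row0  ⇒  L[2][0]=3, U row2=(0, 1, 2, 4)
  row3 ← row3 − (4)·row0  ⇒  L[3][0]=4, U row3=(0, 2, 4, 2)
Step 2: pivot at (1,1) is 1.
  row2 ← row2 − (1)·row1  ⇒  L[2][1]=1, U row2=(0, 0, 2, 3)
  row3 ← row3 − (2)·row1  ⇒  L[3][1]=2, U row3=(0, 0, 4, 0)
Step 3: pivot at (2,2) is 2.
  row3 ← row3 − (2)·row2  ⇒  L[3][2]=2, U row3=(0, 0, 0, 4)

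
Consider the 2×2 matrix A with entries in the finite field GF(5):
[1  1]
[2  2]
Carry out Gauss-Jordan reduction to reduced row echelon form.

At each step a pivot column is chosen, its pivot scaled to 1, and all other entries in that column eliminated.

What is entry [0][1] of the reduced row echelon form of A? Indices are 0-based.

pivot(0,0)=1: scale R0 → (1, 1)
  clear (1,0): R1 −= (2)R0 → (0, 0)
col 1: no nonzero at/below row 1; advance.

M[0][1] = 1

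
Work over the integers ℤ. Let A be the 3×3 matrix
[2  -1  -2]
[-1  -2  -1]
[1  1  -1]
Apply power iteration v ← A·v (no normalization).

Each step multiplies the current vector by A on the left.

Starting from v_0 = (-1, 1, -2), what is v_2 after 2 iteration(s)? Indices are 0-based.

v_0 = (-1, 1, -2).
v_1 = A·v_0 = (1, 1, 2).
v_2 = A·v_1 = (-3, -5, 0).

v_2 = (-3, -5, 0)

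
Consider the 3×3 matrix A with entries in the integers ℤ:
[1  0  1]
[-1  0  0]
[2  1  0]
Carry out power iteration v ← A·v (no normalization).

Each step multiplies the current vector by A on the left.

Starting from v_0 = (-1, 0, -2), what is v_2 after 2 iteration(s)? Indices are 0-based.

v_0 = (-1, 0, -2).
v_1 = A·v_0 = (-3, 1, -2).
v_2 = A·v_1 = (-5, 3, -5).

v_2 = (-5, 3, -5)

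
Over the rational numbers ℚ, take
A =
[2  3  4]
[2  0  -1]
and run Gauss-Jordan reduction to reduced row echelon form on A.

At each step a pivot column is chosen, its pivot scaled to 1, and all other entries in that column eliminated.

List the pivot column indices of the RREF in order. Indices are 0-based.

pivot columns: 0, 1

pivot(0,0)=2: scale R0 → (1, 3/2, 2)
  clear (1,0): R1 −= (2)R0 → (0, -3, -5)
pivot(1,1)=-3: scale R1 → (0, 1, 5/3)
  clear (0,1): R0 −= (3/2)R1 → (1, 0, -1/2)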